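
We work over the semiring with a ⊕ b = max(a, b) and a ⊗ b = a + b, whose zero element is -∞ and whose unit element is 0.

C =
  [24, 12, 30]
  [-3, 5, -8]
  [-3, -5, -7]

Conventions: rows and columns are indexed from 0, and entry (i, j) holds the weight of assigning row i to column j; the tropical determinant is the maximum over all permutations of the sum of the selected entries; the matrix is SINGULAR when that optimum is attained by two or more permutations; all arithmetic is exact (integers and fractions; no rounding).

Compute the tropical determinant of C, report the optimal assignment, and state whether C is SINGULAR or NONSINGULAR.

σ = (0, 1, 2): 24 + 5 + (-7) = 22
σ = (0, 2, 1): 24 + (-8) + (-5) = 11
σ = (1, 0, 2): 12 + (-3) + (-7) = 2
σ = (1, 2, 0): 12 + (-8) + (-3) = 1
σ = (2, 0, 1): 30 + (-3) + (-5) = 22
σ = (2, 1, 0): 30 + 5 + (-3) = 32
Optimal value attained by: σ = (2, 1, 0).
Answer: det⊕(C) = 32; verdict: NONSINGULAR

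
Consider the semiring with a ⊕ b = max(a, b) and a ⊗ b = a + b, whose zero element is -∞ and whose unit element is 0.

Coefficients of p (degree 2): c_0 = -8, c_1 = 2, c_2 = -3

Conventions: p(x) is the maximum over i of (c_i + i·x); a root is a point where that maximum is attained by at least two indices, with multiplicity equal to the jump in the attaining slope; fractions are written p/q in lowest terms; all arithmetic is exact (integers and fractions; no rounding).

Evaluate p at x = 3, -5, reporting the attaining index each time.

p(3) = max(-8+0·3=-8, 2+1·3=5, -3+2·3=3) = 5 (attained by i=1)
p(-5) = max(-8+0·(-5)=-8, 2+1·(-5)=-3, -3+2·(-5)=-13) = -3 (attained by i=1)
Answer: p(3) = 5; p(-5) = -3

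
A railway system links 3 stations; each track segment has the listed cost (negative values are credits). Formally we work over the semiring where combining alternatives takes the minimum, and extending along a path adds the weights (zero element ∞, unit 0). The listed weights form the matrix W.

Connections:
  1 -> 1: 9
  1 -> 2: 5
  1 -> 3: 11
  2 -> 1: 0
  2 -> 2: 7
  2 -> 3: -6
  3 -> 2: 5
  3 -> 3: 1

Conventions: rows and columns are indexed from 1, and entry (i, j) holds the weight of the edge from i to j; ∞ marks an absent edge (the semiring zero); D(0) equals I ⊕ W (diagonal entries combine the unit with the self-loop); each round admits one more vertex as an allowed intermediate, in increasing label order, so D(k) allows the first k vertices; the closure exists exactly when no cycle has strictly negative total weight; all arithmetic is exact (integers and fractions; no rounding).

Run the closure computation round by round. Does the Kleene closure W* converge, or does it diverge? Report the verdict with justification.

D(0):
  [0, 5, 11]
  [0, 0, -6]
  [∞, 5, 0]
D(1):
  [0, 5, 11]
  [0, 0, -6]
  [∞, 5, 0]
Detection: at round 2, diagonal entry (3, 3) turns strictly negative.
Key observation: the cycle 3->2->3 has total weight 5 + (-6), which is strictly negative.
Answer: DIVERGES — negative cycle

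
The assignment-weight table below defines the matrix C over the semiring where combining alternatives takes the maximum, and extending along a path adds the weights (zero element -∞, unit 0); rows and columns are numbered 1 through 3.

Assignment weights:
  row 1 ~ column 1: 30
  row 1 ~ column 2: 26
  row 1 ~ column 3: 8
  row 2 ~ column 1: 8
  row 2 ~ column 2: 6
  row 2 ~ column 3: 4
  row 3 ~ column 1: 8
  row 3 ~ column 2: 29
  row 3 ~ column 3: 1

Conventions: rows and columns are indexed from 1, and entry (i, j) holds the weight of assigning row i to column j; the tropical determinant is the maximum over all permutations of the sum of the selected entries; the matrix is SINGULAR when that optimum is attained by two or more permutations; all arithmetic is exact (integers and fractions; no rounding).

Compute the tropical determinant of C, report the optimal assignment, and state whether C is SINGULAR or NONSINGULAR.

σ = (1, 2, 3): 30 + 6 + 1 = 37
σ = (1, 3, 2): 30 + 4 + 29 = 63
σ = (2, 1, 3): 26 + 8 + 1 = 35
σ = (2, 3, 1): 26 + 4 + 8 = 38
σ = (3, 1, 2): 8 + 8 + 29 = 45
σ = (3, 2, 1): 8 + 6 + 8 = 22
Optimal value attained by: σ = (1, 3, 2).
Answer: det⊕(C) = 63; verdict: NONSINGULAR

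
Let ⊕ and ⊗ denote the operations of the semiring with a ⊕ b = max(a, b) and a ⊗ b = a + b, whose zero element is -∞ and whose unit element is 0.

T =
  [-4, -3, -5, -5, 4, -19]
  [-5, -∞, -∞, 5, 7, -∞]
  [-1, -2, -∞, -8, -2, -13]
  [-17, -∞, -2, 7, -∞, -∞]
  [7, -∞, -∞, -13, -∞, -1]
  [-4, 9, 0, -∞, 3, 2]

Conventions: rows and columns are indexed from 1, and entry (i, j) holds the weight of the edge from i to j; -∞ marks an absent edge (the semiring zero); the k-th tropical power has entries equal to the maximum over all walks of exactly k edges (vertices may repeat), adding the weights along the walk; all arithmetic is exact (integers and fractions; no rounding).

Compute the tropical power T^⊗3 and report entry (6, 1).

T^⊗2:
  [11, -7, -7, 2, 4, 3]
  [14, -8, 3, 12, -1, 6]
  [5, -4, -6, 3, 5, -3]
  [-3, -4, 5, 14, -4, -15]
  [3, 8, 2, 2, 11, 1]
  [10, 11, 2, 14, 16, 4]
T^⊗3:
  [11, 12, 6, 9, 15, 5]
  [10, 15, 10, 19, 18, 8]
  [12, 6, 1, 10, 9, 4]
  [4, 3, 12, 21, 3, -5]
  [18, 10, 1, 13, 15, 10]
  [23, 13, 12, 21, 18, 15]
Key observation: the optimum is the walk 6->2->5->1, with weight 9 + 7 + 7 = 23.
Optimal value attained by: walk 6->2->5->1.
Answer: (T^⊗3)[6][1] = 23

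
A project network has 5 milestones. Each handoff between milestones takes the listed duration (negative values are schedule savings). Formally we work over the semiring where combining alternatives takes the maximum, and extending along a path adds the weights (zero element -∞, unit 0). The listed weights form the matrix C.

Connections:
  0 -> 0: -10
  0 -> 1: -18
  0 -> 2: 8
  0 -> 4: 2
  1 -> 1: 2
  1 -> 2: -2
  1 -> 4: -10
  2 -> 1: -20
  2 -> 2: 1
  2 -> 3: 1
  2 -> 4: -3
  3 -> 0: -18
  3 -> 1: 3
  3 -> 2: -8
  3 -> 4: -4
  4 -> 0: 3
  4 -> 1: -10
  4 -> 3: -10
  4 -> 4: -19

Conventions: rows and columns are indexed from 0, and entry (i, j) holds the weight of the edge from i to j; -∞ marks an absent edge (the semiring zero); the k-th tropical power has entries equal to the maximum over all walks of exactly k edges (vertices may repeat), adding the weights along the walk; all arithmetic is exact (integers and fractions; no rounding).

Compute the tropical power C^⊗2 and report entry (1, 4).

C^⊗2:
  [5, -8, 9, 9, 5]
  [-7, 4, 0, -1, -5]
  [0, 4, 2, 2, -2]
  [-1, 5, 1, -7, -7]
  [-7, -7, 11, -29, 5]
Key observation: the optimum is the walk 1->2->4, with weight (-2) + (-3) = -5.
Optimal value attained by: walk 1->2->4.
Answer: (C^⊗2)[1][4] = -5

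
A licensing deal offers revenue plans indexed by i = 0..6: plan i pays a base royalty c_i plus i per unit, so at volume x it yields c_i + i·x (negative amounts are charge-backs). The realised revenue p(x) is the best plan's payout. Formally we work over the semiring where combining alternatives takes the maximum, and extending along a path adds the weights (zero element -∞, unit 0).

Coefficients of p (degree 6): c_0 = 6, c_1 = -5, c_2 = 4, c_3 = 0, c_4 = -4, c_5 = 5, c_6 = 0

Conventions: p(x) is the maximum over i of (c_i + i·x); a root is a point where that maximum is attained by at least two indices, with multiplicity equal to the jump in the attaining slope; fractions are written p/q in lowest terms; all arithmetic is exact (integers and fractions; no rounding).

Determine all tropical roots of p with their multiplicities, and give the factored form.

hull edge (i=0, c=6) to (i=5, c=5): slope -1/5, span 5
hull edge (i=5, c=5) to (i=6, c=0): slope -5, span 1
Factored form: p(x) = 0 ⊗ (x ⊕ 1/5) ⊗ (x ⊕ 1/5) ⊗ (x ⊕ 1/5) ⊗ (x ⊕ 1/5) ⊗ (x ⊕ 1/5) ⊗ (x ⊕ 5)
Answer: roots = 1/5 (mult 5), 5 (mult 1)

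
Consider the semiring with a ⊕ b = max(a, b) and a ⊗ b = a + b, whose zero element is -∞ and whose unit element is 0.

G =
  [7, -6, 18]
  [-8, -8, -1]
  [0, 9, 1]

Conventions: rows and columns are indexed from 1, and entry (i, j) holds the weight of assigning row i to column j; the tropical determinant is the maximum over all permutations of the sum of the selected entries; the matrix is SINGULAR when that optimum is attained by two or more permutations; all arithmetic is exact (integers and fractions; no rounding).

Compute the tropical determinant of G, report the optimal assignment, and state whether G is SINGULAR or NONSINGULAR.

σ = (1, 2, 3): 7 + (-8) + 1 = 0
σ = (1, 3, 2): 7 + (-1) + 9 = 15
σ = (2, 1, 3): (-6) + (-8) + 1 = -13
σ = (2, 3, 1): (-6) + (-1) + 0 = -7
σ = (3, 1, 2): 18 + (-8) + 9 = 19
σ = (3, 2, 1): 18 + (-8) + 0 = 10
Optimal value attained by: σ = (3, 1, 2).
Answer: det⊕(G) = 19; verdict: NONSINGULAR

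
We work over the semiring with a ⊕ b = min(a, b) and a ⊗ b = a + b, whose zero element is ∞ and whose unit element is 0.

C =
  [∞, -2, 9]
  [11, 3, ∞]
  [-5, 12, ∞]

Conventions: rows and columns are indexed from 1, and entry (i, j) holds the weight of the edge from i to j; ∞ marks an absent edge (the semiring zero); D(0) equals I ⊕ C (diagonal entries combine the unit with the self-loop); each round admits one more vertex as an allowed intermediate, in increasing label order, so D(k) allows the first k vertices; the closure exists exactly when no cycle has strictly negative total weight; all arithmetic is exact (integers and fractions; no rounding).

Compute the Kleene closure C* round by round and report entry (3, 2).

D(0):
  [0, -2, 9]
  [11, 0, ∞]
  [-5, 12, 0]
D(1):
  [0, -2, 9]
  [11, 0, 20]
  [-5, -7, 0]
D(2):
  [0, -2, 9]
  [11, 0, 20]
  [-5, -7, 0]
D(3):
  [0, -2, 9]
  [11, 0, 20]
  [-5, -7, 0]
Answer: C*[3][2] = -7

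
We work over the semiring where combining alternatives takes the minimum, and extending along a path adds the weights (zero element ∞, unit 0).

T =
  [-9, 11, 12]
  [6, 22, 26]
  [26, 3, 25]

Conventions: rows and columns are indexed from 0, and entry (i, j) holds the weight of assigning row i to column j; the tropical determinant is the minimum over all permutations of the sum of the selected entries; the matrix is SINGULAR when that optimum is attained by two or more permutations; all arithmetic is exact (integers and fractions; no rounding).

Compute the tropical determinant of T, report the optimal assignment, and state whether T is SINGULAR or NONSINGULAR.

σ = (0, 1, 2): (-9) + 22 + 25 = 38
σ = (0, 2, 1): (-9) + 26 + 3 = 20
σ = (1, 0, 2): 11 + 6 + 25 = 42
σ = (1, 2, 0): 11 + 26 + 26 = 63
σ = (2, 0, 1): 12 + 6 + 3 = 21
σ = (2, 1, 0): 12 + 22 + 26 = 60
Optimal value attained by: σ = (0, 2, 1).
Answer: det⊕(T) = 20; verdict: NONSINGULAR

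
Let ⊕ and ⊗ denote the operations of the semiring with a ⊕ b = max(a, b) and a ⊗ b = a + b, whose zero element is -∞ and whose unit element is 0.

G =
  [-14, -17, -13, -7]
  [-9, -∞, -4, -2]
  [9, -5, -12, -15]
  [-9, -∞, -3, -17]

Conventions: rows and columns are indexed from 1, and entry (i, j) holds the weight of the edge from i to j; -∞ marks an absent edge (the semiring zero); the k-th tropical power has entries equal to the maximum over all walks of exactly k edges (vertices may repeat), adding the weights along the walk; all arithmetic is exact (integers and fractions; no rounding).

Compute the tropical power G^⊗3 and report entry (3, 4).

G^⊗2:
  [-4, -18, -10, -19]
  [5, -9, -5, -16]
  [-3, -8, -4, 2]
  [6, -8, -15, -16]
G^⊗3:
  [-1, -15, -17, -11]
  [4, -10, -8, -2]
  [5, -9, -1, -10]
  [-6, -11, -7, -1]
Key observation: the optimum is the walk 3->1->2->4, with weight 9 + (-17) + (-2) = -10.
Optimal value attained by: walk 3->1->2->4.
Answer: (G^⊗3)[3][4] = -10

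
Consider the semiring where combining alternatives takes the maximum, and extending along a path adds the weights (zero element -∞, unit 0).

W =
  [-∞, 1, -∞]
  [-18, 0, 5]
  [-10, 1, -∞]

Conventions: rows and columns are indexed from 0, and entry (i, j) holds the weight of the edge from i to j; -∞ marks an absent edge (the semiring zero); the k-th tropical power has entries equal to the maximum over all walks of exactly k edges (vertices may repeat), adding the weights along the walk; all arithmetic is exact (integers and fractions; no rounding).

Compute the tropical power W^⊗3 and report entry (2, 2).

W^⊗2:
  [-17, 1, 6]
  [-5, 6, 5]
  [-17, 1, 6]
W^⊗3:
  [-4, 7, 6]
  [-5, 6, 11]
  [-4, 7, 6]
Key observation: the optimum is the walk 2->1->1->2, with weight 1 + 0 + 5 = 6.
Optimal value attained by: walk 2->1->1->2.
Answer: (W^⊗3)[2][2] = 6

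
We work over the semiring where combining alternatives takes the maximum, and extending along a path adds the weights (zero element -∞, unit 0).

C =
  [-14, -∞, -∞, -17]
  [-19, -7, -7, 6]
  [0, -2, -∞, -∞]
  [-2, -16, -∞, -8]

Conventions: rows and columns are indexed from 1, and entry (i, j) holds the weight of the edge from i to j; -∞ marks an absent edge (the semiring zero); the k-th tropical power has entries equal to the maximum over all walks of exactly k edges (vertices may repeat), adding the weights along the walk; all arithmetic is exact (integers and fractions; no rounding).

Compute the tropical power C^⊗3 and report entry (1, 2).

C^⊗2:
  [-19, -33, -∞, -25]
  [4, -9, -14, -1]
  [-14, -9, -9, 4]
  [-10, -23, -23, -10]
C^⊗3:
  [-27, -40, -40, -27]
  [-3, -16, -16, -3]
  [2, -11, -16, -3]
  [-12, -25, -30, -17]
Key observation: the optimum is the walk 1->4->2->2, with weight (-17) + (-16) + (-7) = -40.
Optimal value attained by: walk 1->4->2->2.
Answer: (C^⊗3)[1][2] = -40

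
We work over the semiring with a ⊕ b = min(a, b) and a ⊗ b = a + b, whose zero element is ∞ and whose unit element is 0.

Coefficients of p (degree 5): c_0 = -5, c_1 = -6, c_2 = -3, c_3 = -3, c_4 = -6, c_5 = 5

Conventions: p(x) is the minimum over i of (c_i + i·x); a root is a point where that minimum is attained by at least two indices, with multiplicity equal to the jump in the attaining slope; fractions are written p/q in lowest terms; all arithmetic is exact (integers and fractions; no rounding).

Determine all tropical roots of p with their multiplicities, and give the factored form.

hull edge (i=0, c=-5) to (i=1, c=-6): slope -1, span 1
hull edge (i=1, c=-6) to (i=4, c=-6): slope 0, span 3
hull edge (i=4, c=-6) to (i=5, c=5): slope 11, span 1
Factored form: p(x) = 5 ⊗ (x ⊕ (-11)) ⊗ (x ⊕ 0) ⊗ (x ⊕ 0) ⊗ (x ⊕ 0) ⊗ (x ⊕ 1)
Answer: roots = -11 (mult 1), 0 (mult 3), 1 (mult 1)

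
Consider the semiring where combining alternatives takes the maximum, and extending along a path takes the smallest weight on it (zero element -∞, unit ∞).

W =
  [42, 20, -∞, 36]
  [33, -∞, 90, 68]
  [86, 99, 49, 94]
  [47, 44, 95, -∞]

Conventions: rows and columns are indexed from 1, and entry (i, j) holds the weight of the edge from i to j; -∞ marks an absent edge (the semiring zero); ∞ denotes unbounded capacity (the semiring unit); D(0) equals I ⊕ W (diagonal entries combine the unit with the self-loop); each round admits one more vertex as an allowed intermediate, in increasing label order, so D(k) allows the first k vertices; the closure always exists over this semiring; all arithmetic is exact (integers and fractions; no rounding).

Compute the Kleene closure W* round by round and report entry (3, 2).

D(0):
  [∞, 20, -∞, 36]
  [33, ∞, 90, 68]
  [86, 99, ∞, 94]
  [47, 44, 95, ∞]
D(1):
  [∞, 20, -∞, 36]
  [33, ∞, 90, 68]
  [86, 99, ∞, 94]
  [47, 44, 95, ∞]
D(2):
  [∞, 20, 20, 36]
  [33, ∞, 90, 68]
  [86, 99, ∞, 94]
  [47, 44, 95, ∞]
D(3):
  [∞, 20, 20, 36]
  [86, ∞, 90, 90]
  [86, 99, ∞, 94]
  [86, 95, 95, ∞]
D(4):
  [∞, 36, 36, 36]
  [86, ∞, 90, 90]
  [86, 99, ∞, 94]
  [86, 95, 95, ∞]
Answer: W*[3][2] = 99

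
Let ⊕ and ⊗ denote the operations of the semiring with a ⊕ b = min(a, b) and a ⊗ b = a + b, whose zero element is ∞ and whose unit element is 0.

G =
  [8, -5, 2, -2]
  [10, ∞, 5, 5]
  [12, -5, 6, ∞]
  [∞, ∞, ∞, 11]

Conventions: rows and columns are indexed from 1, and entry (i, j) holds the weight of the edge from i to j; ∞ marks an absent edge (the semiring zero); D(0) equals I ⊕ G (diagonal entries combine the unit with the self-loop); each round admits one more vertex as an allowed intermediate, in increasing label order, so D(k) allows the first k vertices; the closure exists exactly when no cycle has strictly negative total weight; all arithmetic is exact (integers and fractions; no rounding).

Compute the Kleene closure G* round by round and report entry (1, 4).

D(0):
  [0, -5, 2, -2]
  [10, 0, 5, 5]
  [12, -5, 0, ∞]
  [∞, ∞, ∞, 0]
D(1):
  [0, -5, 2, -2]
  [10, 0, 5, 5]
  [12, -5, 0, 10]
  [∞, ∞, ∞, 0]
D(2):
  [0, -5, 0, -2]
  [10, 0, 5, 5]
  [5, -5, 0, 0]
  [∞, ∞, ∞, 0]
D(3):
  [0, -5, 0, -2]
  [10, 0, 5, 5]
  [5, -5, 0, 0]
  [∞, ∞, ∞, 0]
D(4):
  [0, -5, 0, -2]
  [10, 0, 5, 5]
  [5, -5, 0, 0]
  [∞, ∞, ∞, 0]
Answer: G*[1][4] = -2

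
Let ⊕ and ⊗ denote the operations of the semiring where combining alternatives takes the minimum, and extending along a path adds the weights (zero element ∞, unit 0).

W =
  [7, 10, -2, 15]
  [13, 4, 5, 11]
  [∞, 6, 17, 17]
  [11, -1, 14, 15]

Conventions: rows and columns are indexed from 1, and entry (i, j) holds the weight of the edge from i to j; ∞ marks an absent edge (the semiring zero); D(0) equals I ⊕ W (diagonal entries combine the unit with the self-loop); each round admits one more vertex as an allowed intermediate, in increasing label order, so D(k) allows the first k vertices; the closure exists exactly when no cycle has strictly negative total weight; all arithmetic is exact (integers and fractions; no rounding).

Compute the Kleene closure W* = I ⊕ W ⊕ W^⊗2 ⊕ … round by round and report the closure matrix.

D(0):
  [0, 10, -2, 15]
  [13, 0, 5, 11]
  [∞, 6, 0, 17]
  [11, -1, 14, 0]
D(1):
  [0, 10, -2, 15]
  [13, 0, 5, 11]
  [∞, 6, 0, 17]
  [11, -1, 9, 0]
D(2):
  [0, 10, -2, 15]
  [13, 0, 5, 11]
  [19, 6, 0, 17]
  [11, -1, 4, 0]
D(3):
  [0, 4, -2, 15]
  [13, 0, 5, 11]
  [19, 6, 0, 17]
  [11, -1, 4, 0]
D(4):
  [0, 4, -2, 15]
  [13, 0, 5, 11]
  [19, 6, 0, 17]
  [11, -1, 4, 0]
Answer: W* = [[0, 4, -2, 15], [13, 0, 5, 11], [19, 6, 0, 17], [11, -1, 4, 0]]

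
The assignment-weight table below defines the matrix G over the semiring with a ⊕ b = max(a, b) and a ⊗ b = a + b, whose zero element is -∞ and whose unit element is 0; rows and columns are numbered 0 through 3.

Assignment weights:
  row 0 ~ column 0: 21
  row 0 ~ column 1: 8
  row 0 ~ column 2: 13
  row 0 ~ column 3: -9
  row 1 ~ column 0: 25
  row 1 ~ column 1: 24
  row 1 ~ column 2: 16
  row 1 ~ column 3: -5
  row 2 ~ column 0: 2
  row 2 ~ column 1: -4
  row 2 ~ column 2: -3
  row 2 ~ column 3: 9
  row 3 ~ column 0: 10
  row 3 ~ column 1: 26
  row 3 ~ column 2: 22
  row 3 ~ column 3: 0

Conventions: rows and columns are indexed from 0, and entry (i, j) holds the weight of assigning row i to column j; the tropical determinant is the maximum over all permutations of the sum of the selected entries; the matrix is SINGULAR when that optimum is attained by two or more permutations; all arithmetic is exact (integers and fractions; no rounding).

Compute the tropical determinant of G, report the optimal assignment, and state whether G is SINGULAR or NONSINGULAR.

σ = (0, 1, 2, 3): 21 + 24 + (-3) + 0 = 42
σ = (0, 1, 3, 2): 21 + 24 + 9 + 22 = 76
σ = (0, 2, 1, 3): 21 + 16 + (-4) + 0 = 33
σ = (0, 2, 3, 1): 21 + 16 + 9 + 26 = 72
σ = (0, 3, 1, 2): 21 + (-5) + (-4) + 22 = 34
σ = (0, 3, 2, 1): 21 + (-5) + (-3) + 26 = 39
σ = (1, 0, 2, 3): 8 + 25 + (-3) + 0 = 30
σ = (1, 0, 3, 2): 8 + 25 + 9 + 22 = 64
σ = (1, 2, 0, 3): 8 + 16 + 2 + 0 = 26
σ = (1, 2, 3, 0): 8 + 16 + 9 + 10 = 43
σ = (1, 3, 0, 2): 8 + (-5) + 2 + 22 = 27
σ = (1, 3, 2, 0): 8 + (-5) + (-3) + 10 = 10
σ = (2, 0, 1, 3): 13 + 25 + (-4) + 0 = 34
σ = (2, 0, 3, 1): 13 + 25 + 9 + 26 = 73
σ = (2, 1, 0, 3): 13 + 24 + 2 + 0 = 39
σ = (2, 1, 3, 0): 13 + 24 + 9 + 10 = 56
σ = (2, 3, 0, 1): 13 + (-5) + 2 + 26 = 36
σ = (2, 3, 1, 0): 13 + (-5) + (-4) + 10 = 14
σ = (3, 0, 1, 2): (-9) + 25 + (-4) + 22 = 34
σ = (3, 0, 2, 1): (-9) + 25 + (-3) + 26 = 39
σ = (3, 1, 0, 2): (-9) + 24 + 2 + 22 = 39
σ = (3, 1, 2, 0): (-9) + 24 + (-3) + 10 = 22
σ = (3, 2, 0, 1): (-9) + 16 + 2 + 26 = 35
σ = (3, 2, 1, 0): (-9) + 16 + (-4) + 10 = 13
Optimal value attained by: σ = (0, 1, 3, 2).
Answer: det⊕(G) = 76; verdict: NONSINGULAR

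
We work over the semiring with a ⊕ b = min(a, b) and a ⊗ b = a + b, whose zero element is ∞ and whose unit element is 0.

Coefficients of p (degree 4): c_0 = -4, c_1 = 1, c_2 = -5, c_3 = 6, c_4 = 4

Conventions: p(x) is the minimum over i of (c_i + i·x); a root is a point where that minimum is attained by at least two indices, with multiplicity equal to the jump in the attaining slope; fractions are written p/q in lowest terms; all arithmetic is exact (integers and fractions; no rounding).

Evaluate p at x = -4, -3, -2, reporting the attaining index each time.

p(-4) = min(-4+0·(-4)=-4, 1+1·(-4)=-3, -5+2·(-4)=-13, 6+3·(-4)=-6, 4+4·(-4)=-12) = -13 (attained by i=2)
p(-3) = min(-4+0·(-3)=-4, 1+1·(-3)=-2, -5+2·(-3)=-11, 6+3·(-3)=-3, 4+4·(-3)=-8) = -11 (attained by i=2)
p(-2) = min(-4+0·(-2)=-4, 1+1·(-2)=-1, -5+2·(-2)=-9, 6+3·(-2)=0, 4+4·(-2)=-4) = -9 (attained by i=2)
Answer: p(-4) = -13; p(-3) = -11; p(-2) = -9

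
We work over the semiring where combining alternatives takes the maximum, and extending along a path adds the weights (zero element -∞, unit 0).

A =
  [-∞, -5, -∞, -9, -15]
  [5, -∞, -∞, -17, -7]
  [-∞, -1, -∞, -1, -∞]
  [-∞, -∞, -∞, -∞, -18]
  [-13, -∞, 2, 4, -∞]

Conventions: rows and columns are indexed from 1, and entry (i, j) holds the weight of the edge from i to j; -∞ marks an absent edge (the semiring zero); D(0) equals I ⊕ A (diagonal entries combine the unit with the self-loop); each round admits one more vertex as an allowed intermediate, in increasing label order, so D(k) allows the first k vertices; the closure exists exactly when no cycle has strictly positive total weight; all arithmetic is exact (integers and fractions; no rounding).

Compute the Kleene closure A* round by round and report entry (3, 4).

D(0):
  [0, -5, -∞, -9, -15]
  [5, 0, -∞, -17, -7]
  [-∞, -1, 0, -1, -∞]
  [-∞, -∞, -∞, 0, -18]
  [-13, -∞, 2, 4, 0]
D(1):
  [0, -5, -∞, -9, -15]
  [5, 0, -∞, -4, -7]
  [-∞, -1, 0, -1, -∞]
  [-∞, -∞, -∞, 0, -18]
  [-13, -18, 2, 4, 0]
D(2):
  [0, -5, -∞, -9, -12]
  [5, 0, -∞, -4, -7]
  [4, -1, 0, -1, -8]
  [-∞, -∞, -∞, 0, -18]
  [-13, -18, 2, 4, 0]
D(3):
  [0, -5, -∞, -9, -12]
  [5, 0, -∞, -4, -7]
  [4, -1, 0, -1, -8]
  [-∞, -∞, -∞, 0, -18]
  [6, 1, 2, 4, 0]
D(4):
  [0, -5, -∞, -9, -12]
  [5, 0, -∞, -4, -7]
  [4, -1, 0, -1, -8]
  [-∞, -∞, -∞, 0, -18]
  [6, 1, 2, 4, 0]
D(5):
  [0, -5, -10, -8, -12]
  [5, 0, -5, -3, -7]
  [4, -1, 0, -1, -8]
  [-12, -17, -16, 0, -18]
  [6, 1, 2, 4, 0]
Answer: A*[3][4] = -1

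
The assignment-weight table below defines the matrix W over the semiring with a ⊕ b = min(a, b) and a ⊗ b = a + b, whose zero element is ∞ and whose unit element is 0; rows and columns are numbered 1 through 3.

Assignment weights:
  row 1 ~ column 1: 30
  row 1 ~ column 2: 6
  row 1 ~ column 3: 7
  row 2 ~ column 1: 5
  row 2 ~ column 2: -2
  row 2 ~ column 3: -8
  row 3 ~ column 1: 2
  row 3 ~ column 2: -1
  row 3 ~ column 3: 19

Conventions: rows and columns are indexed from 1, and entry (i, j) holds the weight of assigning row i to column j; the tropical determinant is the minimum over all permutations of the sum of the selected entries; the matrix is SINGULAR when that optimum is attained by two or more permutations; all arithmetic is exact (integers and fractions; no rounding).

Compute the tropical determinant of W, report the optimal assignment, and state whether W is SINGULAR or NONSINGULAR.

σ = (1, 2, 3): 30 + (-2) + 19 = 47
σ = (1, 3, 2): 30 + (-8) + (-1) = 21
σ = (2, 1, 3): 6 + 5 + 19 = 30
σ = (2, 3, 1): 6 + (-8) + 2 = 0
σ = (3, 1, 2): 7 + 5 + (-1) = 11
σ = (3, 2, 1): 7 + (-2) + 2 = 7
Optimal value attained by: σ = (2, 3, 1).
Answer: det⊕(W) = 0; verdict: NONSINGULAR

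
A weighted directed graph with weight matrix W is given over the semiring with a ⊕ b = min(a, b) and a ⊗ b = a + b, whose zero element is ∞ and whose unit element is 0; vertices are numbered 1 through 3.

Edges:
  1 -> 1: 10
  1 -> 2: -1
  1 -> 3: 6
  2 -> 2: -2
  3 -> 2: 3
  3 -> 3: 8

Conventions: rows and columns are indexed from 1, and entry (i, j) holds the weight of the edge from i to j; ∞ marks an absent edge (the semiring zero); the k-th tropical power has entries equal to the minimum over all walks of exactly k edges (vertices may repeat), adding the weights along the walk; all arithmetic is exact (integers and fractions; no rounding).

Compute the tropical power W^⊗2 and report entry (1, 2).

W^⊗2:
  [20, -3, 14]
  [∞, -4, ∞]
  [∞, 1, 16]
Key observation: the optimum is the walk 1->2->2, with weight (-1) + (-2) = -3.
Optimal value attained by: walk 1->2->2.
Answer: (W^⊗2)[1][2] = -3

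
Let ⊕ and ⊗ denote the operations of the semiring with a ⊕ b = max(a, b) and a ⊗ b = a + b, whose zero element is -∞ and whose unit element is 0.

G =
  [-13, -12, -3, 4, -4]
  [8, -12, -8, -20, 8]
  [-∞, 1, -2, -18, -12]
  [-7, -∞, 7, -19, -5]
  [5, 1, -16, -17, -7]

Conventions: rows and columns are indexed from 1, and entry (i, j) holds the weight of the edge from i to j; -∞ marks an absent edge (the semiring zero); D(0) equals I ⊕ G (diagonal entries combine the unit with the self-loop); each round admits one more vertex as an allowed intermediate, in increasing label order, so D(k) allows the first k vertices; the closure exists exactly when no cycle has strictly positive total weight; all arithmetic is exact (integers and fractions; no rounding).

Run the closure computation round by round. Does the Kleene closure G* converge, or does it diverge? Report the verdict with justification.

D(0):
  [0, -12, -3, 4, -4]
  [8, 0, -8, -20, 8]
  [-∞, 1, 0, -18, -12]
  [-7, -∞, 7, 0, -5]
  [5, 1, -16, -17, 0]
Detection: at round 1, diagonal entry (5, 5) turns strictly positive.
Key observation: the cycle 5->1->5 has total weight 5 + (-4), which is strictly positive.
Answer: DIVERGES — positive cycle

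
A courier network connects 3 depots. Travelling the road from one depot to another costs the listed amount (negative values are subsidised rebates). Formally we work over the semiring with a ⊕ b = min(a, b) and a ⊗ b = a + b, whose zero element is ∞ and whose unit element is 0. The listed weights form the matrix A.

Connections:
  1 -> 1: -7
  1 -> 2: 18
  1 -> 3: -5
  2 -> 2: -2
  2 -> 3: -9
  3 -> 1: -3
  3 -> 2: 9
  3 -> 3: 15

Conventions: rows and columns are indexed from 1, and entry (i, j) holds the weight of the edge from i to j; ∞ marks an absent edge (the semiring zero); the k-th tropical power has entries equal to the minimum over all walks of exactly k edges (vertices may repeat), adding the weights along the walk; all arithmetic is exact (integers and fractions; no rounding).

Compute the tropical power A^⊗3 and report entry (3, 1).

A^⊗2:
  [-14, 4, -12]
  [-12, -4, -11]
  [-10, 7, -8]
A^⊗3:
  [-21, -3, -19]
  [-19, -6, -17]
  [-17, 1, -15]
Key observation: the optimum is the walk 3->1->1->1, with weight (-3) + (-7) + (-7) = -17.
Optimal value attained by: walk 3->1->1->1.
Answer: (A^⊗3)[3][1] = -17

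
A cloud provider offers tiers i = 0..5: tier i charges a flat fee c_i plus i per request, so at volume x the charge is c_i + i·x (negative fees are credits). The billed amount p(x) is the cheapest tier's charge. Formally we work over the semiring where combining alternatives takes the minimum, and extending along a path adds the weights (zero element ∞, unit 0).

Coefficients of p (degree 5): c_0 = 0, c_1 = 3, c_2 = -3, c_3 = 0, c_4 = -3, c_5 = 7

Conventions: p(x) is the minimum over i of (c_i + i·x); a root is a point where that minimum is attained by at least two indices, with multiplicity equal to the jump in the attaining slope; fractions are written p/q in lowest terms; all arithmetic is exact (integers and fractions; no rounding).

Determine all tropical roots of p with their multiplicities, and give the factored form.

hull edge (i=0, c=0) to (i=2, c=-3): slope -3/2, span 2
hull edge (i=2, c=-3) to (i=4, c=-3): slope 0, span 2
hull edge (i=4, c=-3) to (i=5, c=7): slope 10, span 1
Factored form: p(x) = 7 ⊗ (x ⊕ (-10)) ⊗ (x ⊕ 0) ⊗ (x ⊕ 0) ⊗ (x ⊕ 3/2) ⊗ (x ⊕ 3/2)
Answer: roots = -10 (mult 1), 0 (mult 2), 3/2 (mult 2)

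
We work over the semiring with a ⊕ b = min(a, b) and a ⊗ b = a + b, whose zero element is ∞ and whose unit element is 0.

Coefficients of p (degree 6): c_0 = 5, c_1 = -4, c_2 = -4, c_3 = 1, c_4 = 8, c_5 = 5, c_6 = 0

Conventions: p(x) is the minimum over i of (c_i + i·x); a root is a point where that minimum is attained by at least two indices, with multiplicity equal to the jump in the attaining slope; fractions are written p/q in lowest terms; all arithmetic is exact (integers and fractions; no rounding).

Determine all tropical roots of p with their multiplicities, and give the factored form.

hull edge (i=0, c=5) to (i=1, c=-4): slope -9, span 1
hull edge (i=1, c=-4) to (i=2, c=-4): slope 0, span 1
hull edge (i=2, c=-4) to (i=6, c=0): slope 1, span 4
Factored form: p(x) = 0 ⊗ (x ⊕ (-1)) ⊗ (x ⊕ (-1)) ⊗ (x ⊕ (-1)) ⊗ (x ⊕ (-1)) ⊗ (x ⊕ 0) ⊗ (x ⊕ 9)
Answer: roots = -1 (mult 4), 0 (mult 1), 9 (mult 1)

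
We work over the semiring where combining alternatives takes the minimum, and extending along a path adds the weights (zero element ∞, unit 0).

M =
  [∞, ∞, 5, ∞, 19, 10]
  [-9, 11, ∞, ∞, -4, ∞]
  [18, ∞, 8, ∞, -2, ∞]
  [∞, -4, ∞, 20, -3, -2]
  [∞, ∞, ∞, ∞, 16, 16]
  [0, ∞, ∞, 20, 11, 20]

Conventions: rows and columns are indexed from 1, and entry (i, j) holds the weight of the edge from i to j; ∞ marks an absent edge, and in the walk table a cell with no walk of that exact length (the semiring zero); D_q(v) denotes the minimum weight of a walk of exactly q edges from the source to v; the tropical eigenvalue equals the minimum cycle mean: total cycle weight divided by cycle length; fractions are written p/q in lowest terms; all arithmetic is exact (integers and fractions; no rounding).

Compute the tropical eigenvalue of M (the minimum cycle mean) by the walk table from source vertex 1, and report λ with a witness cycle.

q=0: [0, ∞, ∞, ∞, ∞, ∞]
q=1: [∞, ∞, 5, ∞, 19, 10]
q=2: [10, ∞, 13, 30, 3, 30]
q=3: [30, 26, 15, 50, 11, 19]
q=4: [17, 37, 23, 39, 13, 27]
q=5: [27, 35, 22, 47, 21, 27]
q=6: [26, 43, 30, 47, 20, 37]
Optimal cycle mean attained by: cycle 1->6->4->2->1, total 10 + 20 + (-4) + (-9), length 4.
Answer: λ = 17/4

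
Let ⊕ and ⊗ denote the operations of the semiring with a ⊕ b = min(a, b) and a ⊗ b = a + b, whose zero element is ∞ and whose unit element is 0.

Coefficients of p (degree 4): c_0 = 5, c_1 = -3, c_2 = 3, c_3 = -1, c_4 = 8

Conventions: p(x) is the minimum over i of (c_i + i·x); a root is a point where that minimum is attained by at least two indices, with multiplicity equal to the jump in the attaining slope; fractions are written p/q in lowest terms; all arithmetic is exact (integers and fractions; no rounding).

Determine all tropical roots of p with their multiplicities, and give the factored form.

hull edge (i=0, c=5) to (i=1, c=-3): slope -8, span 1
hull edge (i=1, c=-3) to (i=3, c=-1): slope 1, span 2
hull edge (i=3, c=-1) to (i=4, c=8): slope 9, span 1
Factored form: p(x) = 8 ⊗ (x ⊕ (-9)) ⊗ (x ⊕ (-1)) ⊗ (x ⊕ (-1)) ⊗ (x ⊕ 8)
Answer: roots = -9 (mult 1), -1 (mult 2), 8 (mult 1)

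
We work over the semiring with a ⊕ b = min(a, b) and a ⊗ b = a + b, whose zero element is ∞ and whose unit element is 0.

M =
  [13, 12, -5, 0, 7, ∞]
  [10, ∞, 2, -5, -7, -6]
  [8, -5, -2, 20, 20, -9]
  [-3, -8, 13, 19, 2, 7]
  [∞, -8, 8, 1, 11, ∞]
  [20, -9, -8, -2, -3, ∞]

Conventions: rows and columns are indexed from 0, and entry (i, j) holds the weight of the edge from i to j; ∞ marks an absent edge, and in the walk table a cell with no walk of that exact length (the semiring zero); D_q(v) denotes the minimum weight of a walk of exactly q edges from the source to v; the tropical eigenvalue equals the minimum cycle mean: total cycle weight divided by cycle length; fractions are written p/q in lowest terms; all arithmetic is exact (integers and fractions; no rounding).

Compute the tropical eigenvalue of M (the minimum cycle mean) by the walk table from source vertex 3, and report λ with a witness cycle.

q=0: [∞, ∞, ∞, 0, ∞, ∞]
q=1: [-3, -8, 13, 19, 2, 7]
q=2: [2, -6, -8, -13, -15, -14]
q=3: [-16, -23, -22, -16, -17, -17]
q=4: [-19, -27, -25, -28, -30, -31]
q=5: [-31, -40, -39, -33, -34, -34]
q=6: [-36, -44, -42, -45, -47, -48]
Optimal cycle mean attained by: cycle 2->5->2, total (-9) + (-8), length 2.
Answer: λ = -17/2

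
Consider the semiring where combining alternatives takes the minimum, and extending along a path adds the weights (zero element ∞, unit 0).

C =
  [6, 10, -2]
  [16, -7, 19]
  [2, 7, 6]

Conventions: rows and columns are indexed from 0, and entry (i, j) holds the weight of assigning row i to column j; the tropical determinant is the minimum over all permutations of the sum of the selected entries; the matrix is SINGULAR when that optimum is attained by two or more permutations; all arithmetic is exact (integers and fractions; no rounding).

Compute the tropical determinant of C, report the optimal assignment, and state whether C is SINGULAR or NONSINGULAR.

σ = (0, 1, 2): 6 + (-7) + 6 = 5
σ = (0, 2, 1): 6 + 19 + 7 = 32
σ = (1, 0, 2): 10 + 16 + 6 = 32
σ = (1, 2, 0): 10 + 19 + 2 = 31
σ = (2, 0, 1): (-2) + 16 + 7 = 21
σ = (2, 1, 0): (-2) + (-7) + 2 = -7
Optimal value attained by: σ = (2, 1, 0).
Answer: det⊕(C) = -7; verdict: NONSINGULAR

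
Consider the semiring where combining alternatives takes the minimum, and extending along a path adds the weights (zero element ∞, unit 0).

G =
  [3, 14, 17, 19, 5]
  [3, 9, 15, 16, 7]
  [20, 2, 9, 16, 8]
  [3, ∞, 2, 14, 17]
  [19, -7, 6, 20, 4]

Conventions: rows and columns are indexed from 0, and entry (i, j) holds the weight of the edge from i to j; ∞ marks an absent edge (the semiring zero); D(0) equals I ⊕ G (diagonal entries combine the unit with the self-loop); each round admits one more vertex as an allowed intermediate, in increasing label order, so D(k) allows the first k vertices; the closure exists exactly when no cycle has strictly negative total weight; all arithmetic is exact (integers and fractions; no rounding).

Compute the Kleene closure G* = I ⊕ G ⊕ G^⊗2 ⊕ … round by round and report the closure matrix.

D(0):
  [0, 14, 17, 19, 5]
  [3, 0, 15, 16, 7]
  [20, 2, 0, 16, 8]
  [3, ∞, 2, 0, 17]
  [19, -7, 6, 20, 0]
D(1):
  [0, 14, 17, 19, 5]
  [3, 0, 15, 16, 7]
  [20, 2, 0, 16, 8]
  [3, 17, 2, 0, 8]
  [19, -7, 6, 20, 0]
D(2):
  [0, 14, 17, 19, 5]
  [3, 0, 15, 16, 7]
  [5, 2, 0, 16, 8]
  [3, 17, 2, 0, 8]
  [-4, -7, 6, 9, 0]
D(3):
  [0, 14, 17, 19, 5]
  [3, 0, 15, 16, 7]
  [5, 2, 0, 16, 8]
  [3, 4, 2, 0, 8]
  [-4, -7, 6, 9, 0]
D(4):
  [0, 14, 17, 19, 5]
  [3, 0, 15, 16, 7]
  [5, 2, 0, 16, 8]
  [3, 4, 2, 0, 8]
  [-4, -7, 6, 9, 0]
D(5):
  [0, -2, 11, 14, 5]
  [3, 0, 13, 16, 7]
  [4, 1, 0, 16, 8]
  [3, 1, 2, 0, 8]
  [-4, -7, 6, 9, 0]
Answer: G* = [[0, -2, 11, 14, 5], [3, 0, 13, 16, 7], [4, 1, 0, 16, 8], [3, 1, 2, 0, 8], [-4, -7, 6, 9, 0]]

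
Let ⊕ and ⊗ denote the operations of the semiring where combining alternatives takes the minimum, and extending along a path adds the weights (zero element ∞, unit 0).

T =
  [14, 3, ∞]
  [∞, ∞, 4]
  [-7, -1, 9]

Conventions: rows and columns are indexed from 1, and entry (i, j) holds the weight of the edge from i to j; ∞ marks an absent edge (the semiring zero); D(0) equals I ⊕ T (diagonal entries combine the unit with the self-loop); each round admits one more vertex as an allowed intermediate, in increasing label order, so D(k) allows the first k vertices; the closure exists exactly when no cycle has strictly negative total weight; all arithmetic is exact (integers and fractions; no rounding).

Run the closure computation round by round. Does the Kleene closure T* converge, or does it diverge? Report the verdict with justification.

D(0):
  [0, 3, ∞]
  [∞, 0, 4]
  [-7, -1, 0]
D(1):
  [0, 3, ∞]
  [∞, 0, 4]
  [-7, -4, 0]
D(2):
  [0, 3, 7]
  [∞, 0, 4]
  [-7, -4, 0]
D(3):
  [0, 3, 7]
  [-3, 0, 4]
  [-7, -4, 0]
Key observation: every diagonal entry stays at the unit through all rounds, so no improving cycle exists.
Answer: CONVERGES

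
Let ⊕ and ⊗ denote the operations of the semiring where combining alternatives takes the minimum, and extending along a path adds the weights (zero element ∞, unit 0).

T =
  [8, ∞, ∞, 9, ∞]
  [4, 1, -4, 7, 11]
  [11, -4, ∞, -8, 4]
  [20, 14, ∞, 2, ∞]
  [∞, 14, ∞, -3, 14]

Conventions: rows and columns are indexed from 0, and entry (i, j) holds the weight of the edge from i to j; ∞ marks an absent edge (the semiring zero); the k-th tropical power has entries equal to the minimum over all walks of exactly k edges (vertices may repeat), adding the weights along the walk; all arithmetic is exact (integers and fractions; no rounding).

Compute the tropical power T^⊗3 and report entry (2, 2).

T^⊗2:
  [16, 23, ∞, 11, ∞]
  [5, -8, -3, -12, 0]
  [0, -3, -8, -6, 7]
  [18, 15, 10, 4, 25]
  [17, 11, 10, -1, 25]
T^⊗3:
  [24, 24, 19, 13, 34]
  [-4, -7, -12, -11, 1]
  [1, -12, -7, -16, -4]
  [19, 6, 11, 2, 14]
  [15, 6, 7, 1, 14]
Key observation: the optimum is the walk 2->1->1->2, with weight (-4) + 1 + (-4) = -7.
Optimal value attained by: walk 2->1->1->2.
Answer: (T^⊗3)[2][2] = -7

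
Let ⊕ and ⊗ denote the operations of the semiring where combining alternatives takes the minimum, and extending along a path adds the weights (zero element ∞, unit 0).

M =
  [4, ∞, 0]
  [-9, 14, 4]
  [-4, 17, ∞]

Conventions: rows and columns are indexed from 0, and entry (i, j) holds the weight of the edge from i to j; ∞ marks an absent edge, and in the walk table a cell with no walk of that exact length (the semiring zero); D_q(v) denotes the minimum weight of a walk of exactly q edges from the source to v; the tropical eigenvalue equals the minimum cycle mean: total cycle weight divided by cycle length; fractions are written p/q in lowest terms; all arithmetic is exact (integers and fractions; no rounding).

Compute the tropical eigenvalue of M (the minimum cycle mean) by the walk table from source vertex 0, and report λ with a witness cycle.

q=0: [0, ∞, ∞]
q=1: [4, ∞, 0]
q=2: [-4, 17, 4]
q=3: [0, 21, -4]
Optimal cycle mean attained by: cycle 0->2->0, total 0 + (-4), length 2.
Answer: λ = -2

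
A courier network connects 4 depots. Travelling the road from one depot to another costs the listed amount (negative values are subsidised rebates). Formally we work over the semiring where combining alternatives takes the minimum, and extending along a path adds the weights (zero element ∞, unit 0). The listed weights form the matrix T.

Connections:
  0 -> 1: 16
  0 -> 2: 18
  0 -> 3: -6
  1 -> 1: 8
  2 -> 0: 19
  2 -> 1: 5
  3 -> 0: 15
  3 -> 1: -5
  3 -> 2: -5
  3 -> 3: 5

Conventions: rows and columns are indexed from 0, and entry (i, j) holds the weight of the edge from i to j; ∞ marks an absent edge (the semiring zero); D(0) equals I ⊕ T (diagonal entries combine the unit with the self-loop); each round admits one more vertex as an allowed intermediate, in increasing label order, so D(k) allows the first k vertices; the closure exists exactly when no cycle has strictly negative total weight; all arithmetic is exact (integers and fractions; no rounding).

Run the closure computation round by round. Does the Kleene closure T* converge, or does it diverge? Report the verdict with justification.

D(0):
  [0, 16, 18, -6]
  [∞, 0, ∞, ∞]
  [19, 5, 0, ∞]
  [15, -5, -5, 0]
D(1):
  [0, 16, 18, -6]
  [∞, 0, ∞, ∞]
  [19, 5, 0, 13]
  [15, -5, -5, 0]
D(2):
  [0, 16, 18, -6]
  [∞, 0, ∞, ∞]
  [19, 5, 0, 13]
  [15, -5, -5, 0]
D(3):
  [0, 16, 18, -6]
  [∞, 0, ∞, ∞]
  [19, 5, 0, 13]
  [14, -5, -5, 0]
D(4):
  [0, -11, -11, -6]
  [∞, 0, ∞, ∞]
  [19, 5, 0, 13]
  [14, -5, -5, 0]
Key observation: every diagonal entry stays at the unit through all rounds, so no improving cycle exists.
Answer: CONVERGES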